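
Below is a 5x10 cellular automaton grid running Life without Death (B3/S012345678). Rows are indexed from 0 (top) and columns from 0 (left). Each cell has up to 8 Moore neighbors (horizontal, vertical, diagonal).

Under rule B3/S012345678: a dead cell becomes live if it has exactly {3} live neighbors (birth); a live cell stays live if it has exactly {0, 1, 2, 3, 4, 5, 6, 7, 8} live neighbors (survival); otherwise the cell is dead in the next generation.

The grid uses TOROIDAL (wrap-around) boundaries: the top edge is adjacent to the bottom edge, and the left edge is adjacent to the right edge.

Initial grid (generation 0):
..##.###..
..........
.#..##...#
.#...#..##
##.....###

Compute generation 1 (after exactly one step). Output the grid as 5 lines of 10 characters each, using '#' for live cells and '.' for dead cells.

Answer: ####.###.#
..##......
.#..##..##
.##.######
##..##.###

Derivation:
Simulating step by step:
Generation 0 (given above): 18 live cells
Generation 1: 30 live cells
(generation 1 grid is the final answer)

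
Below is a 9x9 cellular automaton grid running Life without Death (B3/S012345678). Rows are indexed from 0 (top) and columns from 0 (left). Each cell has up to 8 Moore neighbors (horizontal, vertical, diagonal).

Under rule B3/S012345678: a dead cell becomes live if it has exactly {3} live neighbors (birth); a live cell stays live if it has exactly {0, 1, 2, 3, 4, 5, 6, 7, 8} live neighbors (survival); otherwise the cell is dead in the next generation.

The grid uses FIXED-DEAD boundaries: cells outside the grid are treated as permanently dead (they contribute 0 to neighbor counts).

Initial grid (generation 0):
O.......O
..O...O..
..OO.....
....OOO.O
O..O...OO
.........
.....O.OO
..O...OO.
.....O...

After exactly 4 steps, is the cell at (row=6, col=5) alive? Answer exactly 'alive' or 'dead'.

Simulating step by step:
Generation 0 (given above): 21 live cells
Generation 1: 34 live cells
O.......O
.OOO..O..
..OOO.OO.
..O.OOO.O
O..OOOOOO
......O..
.....O.OO
..O..OOOO
.....OO..
Generation 2: 40 live cells
OOO.....O
.OOOOOO..
..OOO.OO.
.OO.OOO.O
O..OOOOOO
......O..
.....O.OO
..O.OOOOO
.....OO..
Generation 3: 47 live cells
OOO.OO..O
OOOOOOO..
..OOO.OO.
.OO.OOO.O
OOOOOOOOO
......O..
....OO.OO
..O.OOOOO
....OOO..
Generation 4: 54 live cells
OOO.OOO.O
OOOOOOO..
O.OOO.OO.
OOO.OOO.O
OOOOOOOOO
.OO...O..
...OOO.OO
..O.OOOOO
...OOOO..

Cell (6,5) at generation 4: 1 -> alive

Answer: alive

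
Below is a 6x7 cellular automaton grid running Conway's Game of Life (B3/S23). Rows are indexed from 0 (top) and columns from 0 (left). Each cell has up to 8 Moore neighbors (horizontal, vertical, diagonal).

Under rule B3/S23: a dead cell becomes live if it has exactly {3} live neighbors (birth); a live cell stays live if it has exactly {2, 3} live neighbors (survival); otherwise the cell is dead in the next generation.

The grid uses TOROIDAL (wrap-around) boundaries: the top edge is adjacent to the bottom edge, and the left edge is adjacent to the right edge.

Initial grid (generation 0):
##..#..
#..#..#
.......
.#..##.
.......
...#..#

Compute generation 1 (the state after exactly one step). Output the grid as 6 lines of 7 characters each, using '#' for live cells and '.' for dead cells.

Simulating step by step:
Generation 0 (given above): 11 live cells
Generation 1: 15 live cells
(generation 1 grid is the final answer)

Answer: .#####.
##....#
#...###
.......
....##.
#......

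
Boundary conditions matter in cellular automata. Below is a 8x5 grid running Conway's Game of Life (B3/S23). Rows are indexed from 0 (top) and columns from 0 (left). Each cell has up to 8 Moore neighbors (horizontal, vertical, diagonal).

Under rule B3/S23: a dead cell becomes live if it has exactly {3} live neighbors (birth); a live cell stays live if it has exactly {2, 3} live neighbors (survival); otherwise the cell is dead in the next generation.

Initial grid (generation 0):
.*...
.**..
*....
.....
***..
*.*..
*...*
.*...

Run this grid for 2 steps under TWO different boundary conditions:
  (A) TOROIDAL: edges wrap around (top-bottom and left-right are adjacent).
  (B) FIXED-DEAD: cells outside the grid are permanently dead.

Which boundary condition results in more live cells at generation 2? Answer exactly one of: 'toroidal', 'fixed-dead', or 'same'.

Under TOROIDAL boundary, generation 2:
.....
..*..
..*..
*....
..***
*.**.
*****
.*..*
Population = 16

Under FIXED-DEAD boundary, generation 2:
*.*..
*....
..*..
*....
*.**.
*.**.
.*...
.....
Population = 12

Comparison: toroidal=16, fixed-dead=12 -> toroidal

Answer: toroidal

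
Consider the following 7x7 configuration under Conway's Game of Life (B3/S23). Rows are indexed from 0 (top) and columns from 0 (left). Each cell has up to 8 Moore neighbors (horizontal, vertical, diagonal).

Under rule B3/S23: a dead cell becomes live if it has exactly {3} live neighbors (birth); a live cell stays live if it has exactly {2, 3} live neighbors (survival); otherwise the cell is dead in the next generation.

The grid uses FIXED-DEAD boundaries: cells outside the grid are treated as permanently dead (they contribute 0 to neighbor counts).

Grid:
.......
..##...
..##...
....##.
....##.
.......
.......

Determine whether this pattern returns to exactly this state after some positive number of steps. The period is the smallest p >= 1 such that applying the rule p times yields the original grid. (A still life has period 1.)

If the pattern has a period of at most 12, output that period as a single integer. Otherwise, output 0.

Answer: 2

Derivation:
Simulating and comparing each generation to the original:
Gen 0 (original, given above): 8 live cells
Gen 1: 6 live cells, differs from original
Gen 2: 8 live cells, MATCHES original -> period = 2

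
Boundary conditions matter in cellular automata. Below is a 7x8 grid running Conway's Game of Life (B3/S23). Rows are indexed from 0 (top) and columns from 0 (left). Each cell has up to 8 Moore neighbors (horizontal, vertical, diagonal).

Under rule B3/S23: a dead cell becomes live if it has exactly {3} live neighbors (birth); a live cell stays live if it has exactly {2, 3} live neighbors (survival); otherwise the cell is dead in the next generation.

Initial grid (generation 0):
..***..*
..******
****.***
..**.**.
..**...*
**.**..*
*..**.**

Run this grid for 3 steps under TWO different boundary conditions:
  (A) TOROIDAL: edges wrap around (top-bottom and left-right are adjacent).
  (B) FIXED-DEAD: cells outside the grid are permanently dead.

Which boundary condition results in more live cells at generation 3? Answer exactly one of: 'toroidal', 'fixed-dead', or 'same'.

Under TOROIDAL boundary, generation 3:
........
........
........
.....*..
....***.
....**..
........
Population = 6

Under FIXED-DEAD boundary, generation 3:
........
........
........
.....*..
....***.
.**.....
.****.*.
Population = 11

Comparison: toroidal=6, fixed-dead=11 -> fixed-dead

Answer: fixed-dead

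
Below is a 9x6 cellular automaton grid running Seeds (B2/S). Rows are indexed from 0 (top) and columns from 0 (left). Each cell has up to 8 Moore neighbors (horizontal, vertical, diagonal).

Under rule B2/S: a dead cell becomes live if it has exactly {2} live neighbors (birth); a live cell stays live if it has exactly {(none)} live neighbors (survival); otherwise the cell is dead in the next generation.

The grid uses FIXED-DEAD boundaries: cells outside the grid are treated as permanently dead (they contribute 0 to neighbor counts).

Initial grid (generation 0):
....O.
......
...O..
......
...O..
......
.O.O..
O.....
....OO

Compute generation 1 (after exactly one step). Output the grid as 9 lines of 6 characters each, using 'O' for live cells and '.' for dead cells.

Simulating step by step:
Generation 0 (given above): 8 live cells
Generation 1: 13 live cells
(generation 1 grid is the final answer)

Answer: ......
...OO.
......
..OOO.
......
...OO.
O.O...
.OOO.O
......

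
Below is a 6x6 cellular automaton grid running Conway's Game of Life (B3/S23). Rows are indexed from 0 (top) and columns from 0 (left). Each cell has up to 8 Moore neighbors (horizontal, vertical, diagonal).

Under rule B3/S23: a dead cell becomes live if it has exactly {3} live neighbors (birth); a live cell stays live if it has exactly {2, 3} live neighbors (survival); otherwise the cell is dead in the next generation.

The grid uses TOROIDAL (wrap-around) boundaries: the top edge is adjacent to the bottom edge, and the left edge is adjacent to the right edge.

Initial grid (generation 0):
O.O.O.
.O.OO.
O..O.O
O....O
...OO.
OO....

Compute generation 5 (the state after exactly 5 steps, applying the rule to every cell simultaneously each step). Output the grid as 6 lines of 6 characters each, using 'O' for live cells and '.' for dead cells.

Simulating step by step:
Generation 0 (given above): 15 live cells
Generation 1: 15 live cells
O.O.O.
.O....
.OOO..
O..O..
.O..O.
OOO.O.
Generation 2: 13 live cells
O.O...
O.....
OO.O..
O..OO.
....O.
O.O.O.
Generation 3: 17 live cells
O..O..
O.O..O
OOOOO.
OOOOO.
.O..O.
......
Generation 4: 7 live cells
OO...O
......
......
......
OO..OO
......
Generation 5: 7 live cells
(generation 5 grid is the final answer)

Answer: O.....
O.....
......
O....O
O....O
....O.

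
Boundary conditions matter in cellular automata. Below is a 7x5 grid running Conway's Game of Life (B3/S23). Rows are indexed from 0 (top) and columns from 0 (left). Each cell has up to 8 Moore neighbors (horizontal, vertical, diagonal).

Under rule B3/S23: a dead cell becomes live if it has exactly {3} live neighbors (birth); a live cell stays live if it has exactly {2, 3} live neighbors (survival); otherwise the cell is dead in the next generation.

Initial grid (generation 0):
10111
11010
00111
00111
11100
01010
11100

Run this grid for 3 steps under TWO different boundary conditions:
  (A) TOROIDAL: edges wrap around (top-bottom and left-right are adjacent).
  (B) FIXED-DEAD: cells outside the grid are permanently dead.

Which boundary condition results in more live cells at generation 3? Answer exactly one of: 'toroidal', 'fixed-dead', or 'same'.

Under TOROIDAL boundary, generation 3:
00000
00000
00000
00000
00000
00000
00000
Population = 0

Under FIXED-DEAD boundary, generation 3:
00000
00000
00000
00000
00111
00001
01110
Population = 7

Comparison: toroidal=0, fixed-dead=7 -> fixed-dead

Answer: fixed-dead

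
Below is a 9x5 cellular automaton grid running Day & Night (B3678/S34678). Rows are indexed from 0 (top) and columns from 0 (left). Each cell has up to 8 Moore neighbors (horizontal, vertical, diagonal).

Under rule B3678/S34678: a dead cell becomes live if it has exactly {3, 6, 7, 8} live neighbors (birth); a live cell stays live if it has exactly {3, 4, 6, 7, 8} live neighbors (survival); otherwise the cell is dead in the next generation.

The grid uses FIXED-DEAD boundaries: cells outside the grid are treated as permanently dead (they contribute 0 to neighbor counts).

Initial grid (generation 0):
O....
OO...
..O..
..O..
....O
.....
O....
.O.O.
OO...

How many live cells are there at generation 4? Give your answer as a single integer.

Simulating step by step:
Generation 0 (given above): 11 live cells
Generation 1: 6 live cells
.O...
.O...
.....
...O.
.....
.....
.....
.OO..
..O..
Generation 2: 1 live cells
.....
.....
.....
.....
.....
.....
.....
.....
.O...
Generation 3: 0 live cells
.....
.....
.....
.....
.....
.....
.....
.....
.....
Generation 4: 0 live cells
.....
.....
.....
.....
.....
.....
.....
.....
.....
Population at generation 4: 0

Answer: 0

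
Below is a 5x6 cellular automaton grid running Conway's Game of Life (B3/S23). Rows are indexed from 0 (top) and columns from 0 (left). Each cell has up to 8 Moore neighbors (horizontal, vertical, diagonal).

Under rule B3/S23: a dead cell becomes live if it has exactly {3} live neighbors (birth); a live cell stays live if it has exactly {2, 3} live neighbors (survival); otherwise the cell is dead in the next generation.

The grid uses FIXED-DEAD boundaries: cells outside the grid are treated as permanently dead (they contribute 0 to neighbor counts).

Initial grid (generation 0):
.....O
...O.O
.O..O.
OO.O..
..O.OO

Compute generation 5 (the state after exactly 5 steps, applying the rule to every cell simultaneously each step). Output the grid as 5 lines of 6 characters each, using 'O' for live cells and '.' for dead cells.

Answer: ......
...O..
..OOO.
..O..O
....O.

Derivation:
Simulating step by step:
Generation 0 (given above): 11 live cells
Generation 1: 14 live cells
....O.
.....O
OO.OO.
OO.O.O
.OOOO.
Generation 2: 11 live cells
......
...O.O
OO.O.O
.....O
OO.OO.
Generation 3: 6 live cells
......
..O...
..O..O
...O.O
....O.
Generation 4: 6 live cells
......
......
..OOO.
...O.O
....O.
Generation 5: 7 live cells
(generation 5 grid is the final answer)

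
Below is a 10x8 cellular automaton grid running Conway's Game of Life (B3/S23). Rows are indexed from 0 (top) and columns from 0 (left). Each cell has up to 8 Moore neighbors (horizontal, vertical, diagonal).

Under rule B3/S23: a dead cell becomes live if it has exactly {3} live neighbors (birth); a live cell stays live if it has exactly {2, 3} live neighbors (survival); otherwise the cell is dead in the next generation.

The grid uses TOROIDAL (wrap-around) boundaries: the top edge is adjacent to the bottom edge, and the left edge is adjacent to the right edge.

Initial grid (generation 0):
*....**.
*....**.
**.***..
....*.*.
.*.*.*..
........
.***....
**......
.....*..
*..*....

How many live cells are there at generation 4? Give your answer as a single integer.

Answer: 27

Derivation:
Simulating step by step:
Generation 0 (given above): 24 live cells
Generation 1: 28 live cells
**..***.
*.......
**.*....
**....*.
....**..
.*.**...
***.....
**......
**......
....****
Generation 2: 30 live cells
**..*...
..*.**..
..*.....
***.**.*
******..
**.***..
...*....
.......*
.*...**.
....*...
Generation 3: 22 live cells
.*..*...
..*.**..
*.*...*.
.....***
........
*....*..
*.**....
......*.
.....**.
**..*...
Generation 4: 27 live cells
***.*...
..*.**..
.*.**...
.....***
.....*.*
.*......
.*.....*
.....***
.....***
**..*...
Population at generation 4: 27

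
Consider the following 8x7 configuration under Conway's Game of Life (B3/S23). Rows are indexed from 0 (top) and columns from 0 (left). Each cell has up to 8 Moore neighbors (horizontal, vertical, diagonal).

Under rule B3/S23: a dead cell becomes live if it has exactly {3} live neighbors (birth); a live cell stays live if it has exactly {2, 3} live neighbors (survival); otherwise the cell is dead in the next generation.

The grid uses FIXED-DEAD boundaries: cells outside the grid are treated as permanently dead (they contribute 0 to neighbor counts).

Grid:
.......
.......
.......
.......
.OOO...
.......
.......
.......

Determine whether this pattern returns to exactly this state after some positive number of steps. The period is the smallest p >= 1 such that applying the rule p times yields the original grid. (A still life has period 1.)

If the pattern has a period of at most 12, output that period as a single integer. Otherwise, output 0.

Answer: 2

Derivation:
Simulating and comparing each generation to the original:
Gen 0 (original, given above): 3 live cells
Gen 1: 3 live cells, differs from original
Gen 2: 3 live cells, MATCHES original -> period = 2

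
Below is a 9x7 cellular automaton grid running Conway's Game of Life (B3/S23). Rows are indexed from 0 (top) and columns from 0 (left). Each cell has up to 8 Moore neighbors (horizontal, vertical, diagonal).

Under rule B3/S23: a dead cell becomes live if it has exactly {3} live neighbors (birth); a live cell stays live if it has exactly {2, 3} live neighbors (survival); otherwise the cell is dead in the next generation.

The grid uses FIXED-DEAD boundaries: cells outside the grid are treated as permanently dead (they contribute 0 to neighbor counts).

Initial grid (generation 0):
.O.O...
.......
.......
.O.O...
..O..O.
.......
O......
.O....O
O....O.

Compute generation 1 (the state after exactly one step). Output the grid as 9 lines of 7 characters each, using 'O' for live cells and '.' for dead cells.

Simulating step by step:
Generation 0 (given above): 11 live cells
Generation 1: 4 live cells
(generation 1 grid is the final answer)

Answer: .......
.......
.......
..O....
..O....
.......
.......
OO.....
.......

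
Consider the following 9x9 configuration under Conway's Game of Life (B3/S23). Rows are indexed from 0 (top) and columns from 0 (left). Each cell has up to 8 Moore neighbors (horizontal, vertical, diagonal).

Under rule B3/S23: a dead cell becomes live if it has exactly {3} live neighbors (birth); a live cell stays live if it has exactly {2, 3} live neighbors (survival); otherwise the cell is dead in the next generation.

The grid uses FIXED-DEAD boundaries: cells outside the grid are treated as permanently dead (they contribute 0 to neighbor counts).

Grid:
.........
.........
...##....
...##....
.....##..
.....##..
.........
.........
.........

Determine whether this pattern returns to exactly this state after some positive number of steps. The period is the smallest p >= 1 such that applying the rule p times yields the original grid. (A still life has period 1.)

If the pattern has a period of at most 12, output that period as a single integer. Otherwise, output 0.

Answer: 2

Derivation:
Simulating and comparing each generation to the original:
Gen 0 (original, given above): 8 live cells
Gen 1: 6 live cells, differs from original
Gen 2: 8 live cells, MATCHES original -> period = 2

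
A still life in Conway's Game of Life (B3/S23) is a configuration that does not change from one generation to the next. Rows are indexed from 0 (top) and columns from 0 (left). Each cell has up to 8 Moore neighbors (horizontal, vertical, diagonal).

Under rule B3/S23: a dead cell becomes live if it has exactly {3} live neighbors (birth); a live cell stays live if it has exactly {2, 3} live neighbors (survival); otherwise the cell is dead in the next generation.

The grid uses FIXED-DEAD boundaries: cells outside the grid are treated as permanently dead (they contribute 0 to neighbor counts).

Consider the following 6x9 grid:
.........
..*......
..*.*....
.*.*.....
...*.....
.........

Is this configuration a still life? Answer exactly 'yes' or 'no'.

Compute generation 1 and compare to generation 0 (given above):
Generation 1:
.........
...*.....
.**......
...**....
..*......
.........
Cell (1,2) differs: gen0=1 vs gen1=0 -> NOT a still life.

Answer: no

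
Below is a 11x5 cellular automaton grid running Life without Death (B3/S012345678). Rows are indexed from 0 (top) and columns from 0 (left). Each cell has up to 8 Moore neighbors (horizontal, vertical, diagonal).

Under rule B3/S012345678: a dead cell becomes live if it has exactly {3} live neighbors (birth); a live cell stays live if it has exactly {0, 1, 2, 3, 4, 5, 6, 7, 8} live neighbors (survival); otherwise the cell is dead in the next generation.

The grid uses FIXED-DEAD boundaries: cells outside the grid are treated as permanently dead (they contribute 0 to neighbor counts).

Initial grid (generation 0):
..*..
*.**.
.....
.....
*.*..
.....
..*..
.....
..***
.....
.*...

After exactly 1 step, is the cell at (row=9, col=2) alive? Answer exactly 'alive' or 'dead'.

Simulating step by step:
Generation 0 (given above): 11 live cells
Generation 1: 18 live cells
.***.
****.
.....
.....
*.*..
.*...
..*..
..*..
..***
..**.
.*...

Cell (9,2) at generation 1: 1 -> alive

Answer: alive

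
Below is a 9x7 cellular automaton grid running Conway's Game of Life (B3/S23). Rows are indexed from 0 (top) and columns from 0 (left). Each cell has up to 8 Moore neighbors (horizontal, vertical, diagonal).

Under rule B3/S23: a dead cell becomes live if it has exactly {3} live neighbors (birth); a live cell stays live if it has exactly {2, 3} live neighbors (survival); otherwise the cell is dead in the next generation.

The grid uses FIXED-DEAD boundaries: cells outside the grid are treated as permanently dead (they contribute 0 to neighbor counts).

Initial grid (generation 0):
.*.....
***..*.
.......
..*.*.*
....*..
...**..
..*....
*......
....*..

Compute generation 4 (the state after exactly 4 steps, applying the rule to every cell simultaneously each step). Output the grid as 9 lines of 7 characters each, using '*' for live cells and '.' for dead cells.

Answer: .......
.*.*...
.*..*..
.*.....
..*....
..**.*.
...**..
.......
.......

Derivation:
Simulating step by step:
Generation 0 (given above): 14 live cells
Generation 1: 15 live cells
***....
***....
..**.*.
...*.*.
....*..
...**..
...*...
.......
.......
Generation 2: 12 live cells
*.*....
*......
...*...
..**.*.
.....*.
...**..
...**..
.......
.......
Generation 3: 13 live cells
.*.....
.*.....
..***..
..**...
..*..*.
...*.*.
...**..
.......
.......
Generation 4: 11 live cells
(generation 4 grid is the final answer)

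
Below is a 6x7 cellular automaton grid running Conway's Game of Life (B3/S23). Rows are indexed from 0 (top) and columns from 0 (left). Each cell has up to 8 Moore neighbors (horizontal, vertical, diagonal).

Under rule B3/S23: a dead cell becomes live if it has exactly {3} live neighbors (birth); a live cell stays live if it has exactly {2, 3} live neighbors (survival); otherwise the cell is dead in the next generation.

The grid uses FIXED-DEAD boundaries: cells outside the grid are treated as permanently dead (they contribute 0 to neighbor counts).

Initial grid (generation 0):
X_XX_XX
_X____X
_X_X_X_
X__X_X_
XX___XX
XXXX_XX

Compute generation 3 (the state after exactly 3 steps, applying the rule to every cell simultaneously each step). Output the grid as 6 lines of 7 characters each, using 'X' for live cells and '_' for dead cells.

Simulating step by step:
Generation 0 (given above): 23 live cells
Generation 1: 20 live cells
_XX__XX
XX_X__X
XX___XX
X____X_
___X___
X_X_XXX
Generation 2: 21 live cells
XXX__XX
____X__
__X_XXX
XX__XXX
_X_X__X
___XXX_
Generation 3: 16 live cells
(generation 3 grid is the final answer)

Answer: _X___X_
__X_X__
_X____X
XX_____
XX_X__X
__XXXX_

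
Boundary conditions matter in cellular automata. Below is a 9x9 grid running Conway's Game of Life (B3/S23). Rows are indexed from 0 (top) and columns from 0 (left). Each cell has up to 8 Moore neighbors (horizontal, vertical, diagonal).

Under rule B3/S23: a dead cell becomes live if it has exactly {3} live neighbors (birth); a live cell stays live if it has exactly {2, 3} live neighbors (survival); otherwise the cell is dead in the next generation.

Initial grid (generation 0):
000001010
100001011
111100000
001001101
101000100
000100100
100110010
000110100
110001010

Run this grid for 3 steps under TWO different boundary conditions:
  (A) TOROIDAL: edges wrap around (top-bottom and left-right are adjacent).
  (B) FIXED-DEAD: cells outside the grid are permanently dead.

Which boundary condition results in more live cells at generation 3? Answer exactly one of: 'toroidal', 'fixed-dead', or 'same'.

Answer: toroidal

Derivation:
Under TOROIDAL boundary, generation 3:
110101101
000010001
111000000
110000000
010000001
100000000
001110001
011100000
000001001
Population = 25

Under FIXED-DEAD boundary, generation 3:
000001110
010101101
000101110
100000000
000000000
000000000
011010000
100000110
010001100
Population = 22

Comparison: toroidal=25, fixed-dead=22 -> toroidal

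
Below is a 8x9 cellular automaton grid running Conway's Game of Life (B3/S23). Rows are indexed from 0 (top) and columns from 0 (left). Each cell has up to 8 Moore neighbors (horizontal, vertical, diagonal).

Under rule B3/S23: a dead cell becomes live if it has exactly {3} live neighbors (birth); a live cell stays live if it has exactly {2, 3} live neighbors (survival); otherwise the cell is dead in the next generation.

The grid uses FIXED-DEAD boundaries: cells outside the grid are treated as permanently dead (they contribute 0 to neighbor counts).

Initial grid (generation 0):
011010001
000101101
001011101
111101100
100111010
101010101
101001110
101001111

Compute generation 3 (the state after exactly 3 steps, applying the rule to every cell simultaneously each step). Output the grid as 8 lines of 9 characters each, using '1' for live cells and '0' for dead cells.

Simulating step by step:
Generation 0 (given above): 40 live cells
Generation 1: 19 live cells
001111010
010000101
000000000
100000000
100000010
101000001
101010000
000001001
Generation 2: 16 live cells
001111110
001111110
000000000
000000000
100000000
100100000
000100000
000000000
Generation 3: 8 live cells
(generation 3 grid is the final answer)

Answer: 001000010
001000010
000111100
000000000
000000000
000000000
000000000
000000000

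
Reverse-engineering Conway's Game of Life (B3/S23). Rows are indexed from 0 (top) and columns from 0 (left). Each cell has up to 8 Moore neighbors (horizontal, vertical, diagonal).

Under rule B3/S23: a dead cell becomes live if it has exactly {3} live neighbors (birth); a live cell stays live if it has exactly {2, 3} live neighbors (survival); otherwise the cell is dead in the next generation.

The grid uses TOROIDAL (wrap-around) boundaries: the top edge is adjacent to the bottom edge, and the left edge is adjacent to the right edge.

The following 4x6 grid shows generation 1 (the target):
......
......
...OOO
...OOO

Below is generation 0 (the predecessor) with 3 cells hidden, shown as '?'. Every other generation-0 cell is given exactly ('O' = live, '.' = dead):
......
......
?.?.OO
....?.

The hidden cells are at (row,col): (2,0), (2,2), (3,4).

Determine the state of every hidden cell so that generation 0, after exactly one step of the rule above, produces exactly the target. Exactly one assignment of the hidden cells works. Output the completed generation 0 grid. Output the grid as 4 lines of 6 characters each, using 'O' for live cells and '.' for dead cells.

Hidden generation-0 cells (in order): (2,0), (2,2), (3,4).
A hidden cell only influences target cells in its own 3x3 neighborhood. Try each of the 2^3 = 8 assignments, step the completed generation 0 forward once under B3/S23, and compare with the target:
  (2,0)=. (2,2)=. (3,4)=. -> step gives (2,3)='.' but target has 'O' -> reject
  (2,0)=. (2,2)=. (3,4)=O -> step gives (2,3)='.' but target has 'O' -> reject
  (2,0)=. (2,2)=O (3,4)=. -> step gives (2,3)='.' but target has 'O' -> reject
  (2,0)=. (2,2)=O (3,4)=O -> step reproduces the target at every cell -> ACCEPT
  (2,0)=O (2,2)=. (3,4)=. -> step gives (1,5)='O' but target has '.' -> reject
  (2,0)=O (2,2)=. (3,4)=O -> step gives (1,5)='O' but target has '.' -> reject
  (2,0)=O (2,2)=O (3,4)=. -> step gives (1,5)='O' but target has '.' -> reject
  (2,0)=O (2,2)=O (3,4)=O -> step gives (1,5)='O' but target has '.' -> reject
Unique solution: (2,0)=dead, (2,2)=live, (3,4)=live.
Check: live-neighbor counts of every cell in the completed generation 0:
000111
111222
110322
111323
Applying B3/S23 to generation 0 with these counts gives:
......
......
...OOO
...OOO
which matches the target exactly.

Answer: ......
......
..O.OO
....O.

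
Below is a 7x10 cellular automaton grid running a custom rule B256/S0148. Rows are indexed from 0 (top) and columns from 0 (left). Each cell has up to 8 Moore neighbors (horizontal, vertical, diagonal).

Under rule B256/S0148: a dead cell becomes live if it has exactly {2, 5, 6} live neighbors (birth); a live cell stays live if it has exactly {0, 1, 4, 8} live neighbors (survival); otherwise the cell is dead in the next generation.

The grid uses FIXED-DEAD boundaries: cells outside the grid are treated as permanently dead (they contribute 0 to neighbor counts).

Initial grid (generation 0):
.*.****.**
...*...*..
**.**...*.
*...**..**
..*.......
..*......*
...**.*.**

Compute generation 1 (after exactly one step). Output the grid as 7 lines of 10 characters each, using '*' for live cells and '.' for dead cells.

Answer: .*.......*
..***.....
....*.*...
.......*..
..*.**....
.*..**.*..
..*.****..

Derivation:
Simulating step by step:
Generation 0 (given above): 27 live cells
Generation 1: 20 live cells
(generation 1 grid is the final answer)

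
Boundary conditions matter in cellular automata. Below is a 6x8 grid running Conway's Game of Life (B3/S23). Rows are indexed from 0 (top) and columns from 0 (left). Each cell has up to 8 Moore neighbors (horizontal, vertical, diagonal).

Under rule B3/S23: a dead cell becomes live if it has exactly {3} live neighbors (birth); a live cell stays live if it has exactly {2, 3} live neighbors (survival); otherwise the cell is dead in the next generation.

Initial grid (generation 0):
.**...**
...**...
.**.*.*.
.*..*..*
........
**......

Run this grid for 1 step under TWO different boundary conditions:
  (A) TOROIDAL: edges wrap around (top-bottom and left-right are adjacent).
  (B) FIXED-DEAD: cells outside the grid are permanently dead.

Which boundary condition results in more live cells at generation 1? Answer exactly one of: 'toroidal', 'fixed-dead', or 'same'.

Answer: toroidal

Derivation:
Under TOROIDAL boundary, generation 1:
.***...*
*...*.**
***.*...
****.*..
.*......
***....*
Population = 22

Under FIXED-DEAD boundary, generation 1:
..**....
....*.**
.**.*...
.***.*..
**......
........
Population = 14

Comparison: toroidal=22, fixed-dead=14 -> toroidal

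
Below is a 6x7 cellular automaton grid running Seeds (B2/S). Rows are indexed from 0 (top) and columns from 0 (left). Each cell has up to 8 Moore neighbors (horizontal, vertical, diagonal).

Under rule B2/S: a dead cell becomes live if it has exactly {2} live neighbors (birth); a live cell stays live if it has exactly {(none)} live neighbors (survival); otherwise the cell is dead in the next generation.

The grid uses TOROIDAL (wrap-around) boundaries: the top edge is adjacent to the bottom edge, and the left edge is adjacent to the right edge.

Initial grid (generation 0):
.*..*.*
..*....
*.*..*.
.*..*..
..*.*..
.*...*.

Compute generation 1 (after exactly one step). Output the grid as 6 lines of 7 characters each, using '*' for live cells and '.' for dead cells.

Simulating step by step:
Generation 0 (given above): 13 live cells
Generation 1: 8 live cells
(generation 1 grid is the final answer)

Answer: ...*...
....*..
....*.*
*.....*
*......
......*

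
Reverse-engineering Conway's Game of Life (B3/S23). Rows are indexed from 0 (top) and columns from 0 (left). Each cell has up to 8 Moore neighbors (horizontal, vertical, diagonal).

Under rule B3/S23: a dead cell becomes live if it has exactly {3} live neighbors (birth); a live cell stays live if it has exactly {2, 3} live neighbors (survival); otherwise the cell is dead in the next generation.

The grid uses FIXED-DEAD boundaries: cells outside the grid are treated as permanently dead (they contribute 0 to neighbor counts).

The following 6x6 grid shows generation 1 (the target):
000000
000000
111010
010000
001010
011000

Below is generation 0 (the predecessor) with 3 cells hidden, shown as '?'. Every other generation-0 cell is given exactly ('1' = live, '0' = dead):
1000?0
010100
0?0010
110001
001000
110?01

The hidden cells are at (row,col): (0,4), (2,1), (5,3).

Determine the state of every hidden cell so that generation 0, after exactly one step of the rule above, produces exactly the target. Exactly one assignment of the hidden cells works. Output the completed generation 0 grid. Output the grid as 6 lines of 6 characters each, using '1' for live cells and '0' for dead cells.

Answer: 100000
010100
000010
110001
001000
110101

Derivation:
Hidden generation-0 cells (in order): (0,4), (2,1), (5,3).
A hidden cell only influences target cells in its own 3x3 neighborhood. Try each of the 2^3 = 8 assignments, step the completed generation 0 forward once under B3/S23, and compare with the target:
  (0,4)=0 (2,1)=0 (5,3)=0 -> step gives (4,4)='0' but target has '1' -> reject
  (0,4)=0 (2,1)=0 (5,3)=1 -> step reproduces the target at every cell -> ACCEPT
  (0,4)=0 (2,1)=1 (5,3)=0 -> step gives (1,0)='1' but target has '0' -> reject
  (0,4)=0 (2,1)=1 (5,3)=1 -> step gives (1,0)='1' but target has '0' -> reject
  (0,4)=1 (2,1)=0 (5,3)=0 -> step gives (1,3)='1' but target has '0' -> reject
  (0,4)=1 (2,1)=0 (5,3)=1 -> step gives (1,3)='1' but target has '0' -> reject
  (0,4)=1 (2,1)=1 (5,3)=0 -> step gives (1,0)='1' but target has '0' -> reject
  (0,4)=1 (2,1)=1 (5,3)=1 -> step gives (1,0)='1' but target has '0' -> reject
Unique solution: (0,4)=dead, (2,1)=dead, (5,3)=live.
Check: live-neighbor counts of every cell in the completed generation 0:
122110
212121
333222
122221
453232
123120
Applying B3/S23 to generation 0 with these counts gives:
000000
000000
111010
010000
001010
011000
which matches the target exactly.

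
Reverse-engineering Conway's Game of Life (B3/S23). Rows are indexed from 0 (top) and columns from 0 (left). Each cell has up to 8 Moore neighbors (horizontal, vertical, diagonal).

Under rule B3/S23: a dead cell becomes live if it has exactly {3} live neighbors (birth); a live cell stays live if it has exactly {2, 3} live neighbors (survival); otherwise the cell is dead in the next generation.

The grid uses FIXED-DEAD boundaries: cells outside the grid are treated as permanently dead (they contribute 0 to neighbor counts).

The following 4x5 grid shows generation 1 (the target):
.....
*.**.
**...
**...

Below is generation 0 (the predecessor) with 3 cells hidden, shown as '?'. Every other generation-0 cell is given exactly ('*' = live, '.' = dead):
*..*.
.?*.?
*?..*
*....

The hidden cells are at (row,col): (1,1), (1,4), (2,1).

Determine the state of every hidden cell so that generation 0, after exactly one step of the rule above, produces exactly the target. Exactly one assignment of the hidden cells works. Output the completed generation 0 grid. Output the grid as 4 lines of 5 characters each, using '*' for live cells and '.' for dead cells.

Hidden generation-0 cells (in order): (1,1), (1,4), (2,1).
A hidden cell only influences target cells in its own 3x3 neighborhood. Try each of the 2^3 = 8 assignments, step the completed generation 0 forward once under B3/S23, and compare with the target:
  (1,1)=. (1,4)=. (2,1)=. -> step gives (1,0)='.' but target has '*' -> reject
  (1,1)=. (1,4)=. (2,1)=* -> step reproduces the target at every cell -> ACCEPT
  (1,1)=. (1,4)=* (2,1)=. -> step gives (0,3)='*' but target has '.' -> reject
  (1,1)=. (1,4)=* (2,1)=* -> step gives (0,3)='*' but target has '.' -> reject
  (1,1)=* (1,4)=. (2,1)=. -> step gives (0,1)='*' but target has '.' -> reject
  (1,1)=* (1,4)=. (2,1)=* -> step gives (0,1)='*' but target has '.' -> reject
  (1,1)=* (1,4)=* (2,1)=. -> step gives (0,1)='*' but target has '.' -> reject
  (1,1)=* (1,4)=* (2,1)=* -> step gives (0,1)='*' but target has '.' -> reject
Unique solution: (1,1)=dead, (1,4)=dead, (2,1)=live.
Check: live-neighbor counts of every cell in the completed generation 0:
02211
34232
23220
23111
Applying B3/S23 to generation 0 with these counts gives:
.....
*.**.
**...
**...
which matches the target exactly.

Answer: *..*.
..*..
**..*
*....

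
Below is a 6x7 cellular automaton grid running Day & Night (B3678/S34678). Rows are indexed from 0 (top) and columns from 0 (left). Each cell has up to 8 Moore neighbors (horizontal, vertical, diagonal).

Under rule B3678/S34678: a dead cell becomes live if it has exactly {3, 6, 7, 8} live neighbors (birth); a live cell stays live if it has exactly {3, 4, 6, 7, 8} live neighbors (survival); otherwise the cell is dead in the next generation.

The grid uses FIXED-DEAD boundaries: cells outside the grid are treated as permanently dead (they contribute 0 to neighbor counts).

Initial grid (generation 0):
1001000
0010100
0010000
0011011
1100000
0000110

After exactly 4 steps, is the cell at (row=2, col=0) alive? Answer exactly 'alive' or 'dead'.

Answer: alive

Derivation:
Simulating step by step:
Generation 0 (given above): 13 live cells
Generation 1: 9 live cells
0000000
0100000
0110110
0010000
0011001
0000000
Generation 2: 7 live cells
0000000
0010000
0111000
0010110
0000000
0000000
Generation 3: 9 live cells
0000000
0111000
0111100
0110000
0000000
0000000
Generation 4: 8 live cells
0010000
0101100
1010000
0110000
0000000
0000000

Cell (2,0) at generation 4: 1 -> alive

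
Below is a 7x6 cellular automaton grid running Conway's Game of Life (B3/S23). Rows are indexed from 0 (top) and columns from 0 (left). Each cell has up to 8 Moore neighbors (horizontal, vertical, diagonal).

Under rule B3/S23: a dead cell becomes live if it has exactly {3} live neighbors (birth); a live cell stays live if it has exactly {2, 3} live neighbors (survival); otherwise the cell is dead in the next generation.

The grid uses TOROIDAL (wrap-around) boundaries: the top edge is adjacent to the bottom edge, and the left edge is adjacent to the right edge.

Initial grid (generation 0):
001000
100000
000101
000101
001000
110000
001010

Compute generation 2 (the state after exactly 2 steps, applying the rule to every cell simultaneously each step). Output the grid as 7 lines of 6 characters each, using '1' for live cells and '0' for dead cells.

Simulating step by step:
Generation 0 (given above): 11 live cells
Generation 1: 14 live cells
010100
000000
100001
001100
111000
011100
001100
Generation 2: 8 live cells
(generation 2 grid is the final answer)

Answer: 000100
100000
000000
001101
100000
100000
000010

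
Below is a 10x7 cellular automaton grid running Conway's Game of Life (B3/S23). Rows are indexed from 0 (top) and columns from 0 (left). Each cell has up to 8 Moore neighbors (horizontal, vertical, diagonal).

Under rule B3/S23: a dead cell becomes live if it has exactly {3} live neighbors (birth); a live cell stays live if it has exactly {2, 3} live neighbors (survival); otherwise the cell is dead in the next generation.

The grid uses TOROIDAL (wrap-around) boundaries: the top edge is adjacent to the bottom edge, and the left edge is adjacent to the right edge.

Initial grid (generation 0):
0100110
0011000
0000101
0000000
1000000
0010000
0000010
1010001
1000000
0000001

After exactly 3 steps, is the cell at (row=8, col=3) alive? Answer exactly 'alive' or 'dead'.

Simulating step by step:
Generation 0 (given above): 15 live cells
Generation 1: 17 live cells
0011110
0011000
0001000
0000000
0000000
0000000
0100001
1100001
1100000
1000011
Generation 2: 14 live cells
0110010
0000000
0011000
0000000
0000000
0000000
0100001
0010001
0000010
1011010
Generation 3: 19 live cells
0111101
0101000
0000000
0000000
0000000
0000000
1000000
1000011
0111110
0011010

Cell (8,3) at generation 3: 1 -> alive

Answer: alive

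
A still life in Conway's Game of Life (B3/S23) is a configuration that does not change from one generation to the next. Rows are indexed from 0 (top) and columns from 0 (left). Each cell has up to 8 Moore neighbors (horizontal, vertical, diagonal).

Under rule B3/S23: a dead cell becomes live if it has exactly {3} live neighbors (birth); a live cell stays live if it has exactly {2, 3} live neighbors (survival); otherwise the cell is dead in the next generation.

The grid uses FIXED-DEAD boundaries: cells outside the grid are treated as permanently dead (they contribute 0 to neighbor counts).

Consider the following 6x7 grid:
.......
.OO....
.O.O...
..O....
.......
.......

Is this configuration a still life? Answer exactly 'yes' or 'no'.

Compute generation 1 and compare to generation 0 (given above):
Generation 1:
.......
.OO....
.O.O...
..O....
.......
.......
The grids are IDENTICAL -> still life.

Answer: yes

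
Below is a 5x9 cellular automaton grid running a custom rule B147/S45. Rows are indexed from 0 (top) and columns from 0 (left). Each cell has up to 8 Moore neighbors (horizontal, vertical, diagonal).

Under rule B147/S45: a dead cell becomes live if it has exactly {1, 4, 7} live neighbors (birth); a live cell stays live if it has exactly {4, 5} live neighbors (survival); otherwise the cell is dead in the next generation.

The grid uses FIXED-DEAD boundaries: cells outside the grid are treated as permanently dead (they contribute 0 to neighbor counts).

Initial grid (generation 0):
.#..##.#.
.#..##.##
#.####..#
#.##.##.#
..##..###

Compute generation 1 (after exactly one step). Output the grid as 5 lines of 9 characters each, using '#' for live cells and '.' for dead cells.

Answer: ......#..
..#..#...
..##.#...
..#..##..
#......#.

Derivation:
Simulating step by step:
Generation 0 (given above): 26 live cells
Generation 1: 11 live cells
(generation 1 grid is the final answer)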